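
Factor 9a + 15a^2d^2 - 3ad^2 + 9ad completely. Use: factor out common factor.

9a + 15a^2d^2 - 3ad^2 + 9ad
= 3(3a + 5a^2d^2 - ad^2 + 3ad)    [factor out 3]
= 3a(3 + 5ad^2 - d^2 + 3d)    [factor out a]

3a(3 + 5ad^2 - d^2 + 3d)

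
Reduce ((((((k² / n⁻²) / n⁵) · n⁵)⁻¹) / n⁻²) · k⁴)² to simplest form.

((((((k² / n⁻²) / n⁵) · n⁵)⁻¹) / n⁻²) · k⁴)²
= ((((((k² / n⁻²) / n⁵) · n⁵)⁻¹) / n⁻²)²) · ((k⁴)²)    [power of a product]
= ((((((k² / n⁻²) / n⁵) · n⁵)⁻¹)²) / ((n⁻²)²)) · ((k⁴)²)    [power of a quotient]
= (((((k² / n⁻²) / n⁵) · n⁵)⁻²) / ((n⁻²)²)) · ((k⁴)²)    [power of a power]
= (((((k² / n⁻²) / n⁵)⁻²) · ((n⁵)⁻²)) / ((n⁻²)²)) · ((k⁴)²)    [power of a product]
= (((((k² / n⁻²)⁻²) / ((n⁵)⁻²)) · ((n⁵)⁻²)) / ((n⁻²)²)) · ((k⁴)²)    [power of a quotient]
= ((((((k²)⁻²) / ((n⁻²)⁻²)) / ((n⁵)⁻²)) · ((n⁵)⁻²)) / ((n⁻²)²)) · ((k⁴)²)    [power of a quotient]
= ((((k⁻⁴ / ((n⁻²)⁻²)) / ((n⁵)⁻²)) · ((n⁵)⁻²)) / ((n⁻²)²)) · ((k⁴)²)    [power of a power]
= ((((k⁻⁴ / n⁴) / ((n⁵)⁻²)) · ((n⁵)⁻²)) / ((n⁻²)²)) · ((k⁴)²)    [power of a power]
= ((((k⁻⁴ / n⁴) / n⁻¹⁰) · ((n⁵)⁻²)) / ((n⁻²)²)) · ((k⁴)²)    [power of a power]
= ((((k⁻⁴ / n⁴) / n⁻¹⁰) · n⁻¹⁰) / ((n⁻²)²)) · ((k⁴)²)    [power of a power]
= ((((k⁻⁴ / n⁴) / n⁻¹⁰) · n⁻¹⁰) / n⁻⁴) · ((k⁴)²)    [power of a power]
= ((((k⁻⁴ / n⁴) / n⁻¹⁰) · n⁻¹⁰) / n⁻⁴) · k⁸    [power of a power]
= k⁴    [quotient of powers; product of powers]

k⁴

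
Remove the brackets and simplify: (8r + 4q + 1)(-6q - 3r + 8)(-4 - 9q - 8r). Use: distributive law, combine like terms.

-517qr + 732q^2r + 696qr^2 - 392r^2 + 192r^3 - 308r - 138q^2 + 216q^3 - 176q - 32

(8r + 4q + 1)(-6q - 3r + 8)(-4 - 9q - 8r)
= (-48qr - 24r^2 + 64r - 24q^2 - 12qr + 32q - 6q - 3r + 8)(-4 - 9q - 8r)    [distributive law]
= (-60qr - 24r^2 + 61r - 24q^2 + 26q + 8)(-4 - 9q - 8r)    [combine like terms]
= 240qr + 540q^2r + 480qr^2 + 96r^2 + 216qr^2 + 192r^3 - 244r - 549qr - 488r^2 + 96q^2 + 216q^3 + 192q^2r - 104q - 234q^2 - 208qr - 32 - 72q - 64r    [distributive law]
= -517qr + 732q^2r + 696qr^2 - 392r^2 + 192r^3 - 308r - 138q^2 + 216q^3 - 176q - 32    [combine like terms]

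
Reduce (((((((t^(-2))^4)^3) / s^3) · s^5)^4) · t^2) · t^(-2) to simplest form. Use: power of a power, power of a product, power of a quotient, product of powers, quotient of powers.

s^8·t^(-96)

(((((((t^(-2))^4)^3) / s^3) · s^5)^4) · t^2) · t^(-2)
= (((((((t^(-2))^4)^3) / s^3)^4) · ((s^5)^4)) · t^2) · t^(-2)    [power of a product]
= (((((((t^(-2))^4)^3)^4) / ((s^3)^4)) · ((s^5)^4)) · t^2) · t^(-2)    [power of a quotient]
= ((((((t^(-2))^4)^12) / ((s^3)^4)) · ((s^5)^4)) · t^2) · t^(-2)    [power of a power]
= (((((t^(-2))^48) / ((s^3)^4)) · ((s^5)^4)) · t^2) · t^(-2)    [power of a power]
= (((t^(-96) / ((s^3)^4)) · ((s^5)^4)) · t^2) · t^(-2)    [power of a power]
= (((t^(-96) / s^12) · ((s^5)^4)) · t^2) · t^(-2)    [power of a power]
= (((t^(-96) / s^12) · s^20) · t^2) · t^(-2)    [power of a power]
= s^8·t^(-96)    [quotient of powers; product of powers]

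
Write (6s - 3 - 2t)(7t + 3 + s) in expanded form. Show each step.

(6s - 3 - 2t)(7t + 3 + s)
= 42st + 18s + 6s^2 - 21t - 9 - 3s - 14t^2 - 6t - 2st    [distributive law]
= 40st + 15s + 6s^2 - 27t - 9 - 14t^2    [combine like terms]

40st + 15s + 6s^2 - 27t - 9 - 14t^2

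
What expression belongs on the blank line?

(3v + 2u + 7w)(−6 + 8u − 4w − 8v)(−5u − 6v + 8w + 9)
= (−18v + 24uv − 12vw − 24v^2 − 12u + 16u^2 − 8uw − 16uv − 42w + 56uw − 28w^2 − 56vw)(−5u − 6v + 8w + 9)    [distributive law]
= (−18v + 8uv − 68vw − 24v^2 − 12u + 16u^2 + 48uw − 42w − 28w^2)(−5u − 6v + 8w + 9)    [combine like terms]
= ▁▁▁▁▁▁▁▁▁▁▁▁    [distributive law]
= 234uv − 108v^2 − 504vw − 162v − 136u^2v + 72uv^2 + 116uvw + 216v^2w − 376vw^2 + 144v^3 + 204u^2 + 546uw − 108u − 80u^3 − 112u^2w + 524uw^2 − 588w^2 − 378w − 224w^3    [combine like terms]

Applying distributive law to the line above:

90uv + 108v^2 − 144vw − 162v − 40u^2v − 48uv^2 + 64uvw + 72uv + 340uvw + 408v^2w − 544vw^2 − 612vw + 120uv^2 + 144v^3 − 192v^2w − 216v^2 + 60u^2 + 72uv − 96uw − 108u − 80u^3 − 96u^2v + 128u^2w + 144u^2 − 240u^2w − 288uvw + 384uw^2 + 432uw + 210uw + 252vw − 336w^2 − 378w + 140uw^2 + 168vw^2 − 224w^3 − 252w^2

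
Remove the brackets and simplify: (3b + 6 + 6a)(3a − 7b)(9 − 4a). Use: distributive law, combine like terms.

(3b + 6 + 6a)(3a − 7b)(9 − 4a)
= (9ab − 21b^2 + 18a − 42b + 18a^2 − 42ab)(9 − 4a)    [distributive law]
= (−33ab − 21b^2 + 18a − 42b + 18a^2)(9 − 4a)    [combine like terms]
= −297ab + 132a^2b − 189b^2 + 84ab^2 + 162a − 72a^2 − 378b + 168ab + 162a^2 − 72a^3    [distributive law]
= −129ab + 132a^2b − 189b^2 + 84ab^2 + 162a + 90a^2 − 378b − 72a^3    [combine like terms]

−129ab + 132a^2b − 189b^2 + 84ab^2 + 162a + 90a^2 − 378b − 72a^3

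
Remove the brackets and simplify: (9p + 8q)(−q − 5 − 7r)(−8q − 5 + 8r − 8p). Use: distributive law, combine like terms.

(9p + 8q)(−q − 5 − 7r)(−8q − 5 + 8r − 8p)
= (−9pq − 45p − 63pr − 8q² − 40q − 56qr)(−8q − 5 + 8r − 8p)    [distributive law]
= 72pq² + 45pq − 72pqr + 72p²q + 360pq + 225p − 360pr + 360p² + 504pqr + 315pr − 504pr² + 504p²r + 64q³ + 40q² − 64q²r + 64pq² + 320q² + 200q − 320qr + 320pq + 448q²r + 280qr − 448qr² + 448pqr    [distributive law]
= 136pq² + 725pq + 880pqr + 72p²q + 225p − 45pr + 360p² − 504pr² + 504p²r + 64q³ + 360q² + 384q²r + 200q − 40qr − 448qr²    [combine like terms]

136pq² + 725pq + 880pqr + 72p²q + 225p − 45pr + 360p² − 504pr² + 504p²r + 64q³ + 360q² + 384q²r + 200q − 40qr − 448qr²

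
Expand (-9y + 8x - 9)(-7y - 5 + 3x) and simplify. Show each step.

(-9y + 8x - 9)(-7y - 5 + 3x)
= 63y² + 45y - 27xy - 56xy - 40x + 24x² + 63y + 45 - 27x    [distributive law]
= 63y² + 108y - 83xy - 67x + 24x² + 45    [combine like terms]

63y² + 108y - 83xy - 67x + 24x² + 45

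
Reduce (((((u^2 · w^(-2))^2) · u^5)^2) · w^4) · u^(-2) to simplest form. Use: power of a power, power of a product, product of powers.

u^16w^(-4)

(((((u^2 · w^(-2))^2) · u^5)^2) · w^4) · u^(-2)
= (((((u^2 · w^(-2))^2)^2) · ((u^5)^2)) · w^4) · u^(-2)    [power of a product]
= ((((u^2 · w^(-2))^4) · ((u^5)^2)) · w^4) · u^(-2)    [power of a power]
= (((((u^2)^4) · ((w^(-2))^4)) · ((u^5)^2)) · w^4) · u^(-2)    [power of a product]
= (((u^8 · ((w^(-2))^4)) · ((u^5)^2)) · w^4) · u^(-2)    [power of a power]
= (((u^8 · w^(-8)) · ((u^5)^2)) · w^4) · u^(-2)    [power of a power]
= (((u^8 · w^(-8)) · u^10) · w^4) · u^(-2)    [power of a power]
= u^16w^(-4)    [product of powers]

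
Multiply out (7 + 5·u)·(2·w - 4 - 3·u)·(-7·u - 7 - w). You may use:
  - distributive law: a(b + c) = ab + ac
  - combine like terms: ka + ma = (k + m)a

-127·u·w - 70·w - 14·w^2 + 483·u + 196 + 392·u^2 - 55·u^2·w - 10·u·w^2 + 105·u^3

(7 + 5·u)·(2·w - 4 - 3·u)·(-7·u - 7 - w)
= (14·w - 28 - 21·u + 10·u·w - 20·u - 15·u^2)·(-7·u - 7 - w)    [distributive law]
= (14·w - 28 - 41·u + 10·u·w - 15·u^2)·(-7·u - 7 - w)    [combine like terms]
= -98·u·w - 98·w - 14·w^2 + 196·u + 196 + 28·w + 287·u^2 + 287·u + 41·u·w - 70·u^2·w - 70·u·w - 10·u·w^2 + 105·u^3 + 105·u^2 + 15·u^2·w    [distributive law]
= -127·u·w - 70·w - 14·w^2 + 483·u + 196 + 392·u^2 - 55·u^2·w - 10·u·w^2 + 105·u^3    [combine like terms]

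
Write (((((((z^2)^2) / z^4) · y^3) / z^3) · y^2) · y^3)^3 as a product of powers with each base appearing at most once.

y^24z^(-9)

(((((((z^2)^2) / z^4) · y^3) / z^3) · y^2) · y^3)^3
= (((((((z^2)^2) / z^4) · y^3) / z^3) · y^2)^3) · ((y^3)^3)    [power of a product]
= (((((((z^2)^2) / z^4) · y^3) / z^3)^3) · ((y^2)^3)) · ((y^3)^3)    [power of a product]
= (((((((z^2)^2) / z^4) · y^3)^3) / ((z^3)^3)) · ((y^2)^3)) · ((y^3)^3)    [power of a quotient]
= (((((((z^2)^2) / z^4)^3) · ((y^3)^3)) / ((z^3)^3)) · ((y^2)^3)) · ((y^3)^3)    [power of a product]
= (((((((z^2)^2)^3) / ((z^4)^3)) · ((y^3)^3)) / ((z^3)^3)) · ((y^2)^3)) · ((y^3)^3)    [power of a quotient]
= ((((((z^2)^6) / ((z^4)^3)) · ((y^3)^3)) / ((z^3)^3)) · ((y^2)^3)) · ((y^3)^3)    [power of a power]
= ((((z^12 / ((z^4)^3)) · ((y^3)^3)) / ((z^3)^3)) · ((y^2)^3)) · ((y^3)^3)    [power of a power]
= ((((z^12 / z^12) · ((y^3)^3)) / ((z^3)^3)) · ((y^2)^3)) · ((y^3)^3)    [power of a power]
= (((z^0 · ((y^3)^3)) / ((z^3)^3)) · ((y^2)^3)) · ((y^3)^3)    [quotient of powers]
= (((z^0 · y^9) / ((z^3)^3)) · ((y^2)^3)) · ((y^3)^3)    [power of a power]
= (((z^0 · y^9) / z^9) · ((y^2)^3)) · ((y^3)^3)    [power of a power]
= (((z^0 · y^9) / z^9) · y^6) · ((y^3)^3)    [power of a power]
= (((z^0 · y^9) / z^9) · y^6) · y^9    [power of a power]
= y^24z^(-9)    [quotient of powers; product of powers]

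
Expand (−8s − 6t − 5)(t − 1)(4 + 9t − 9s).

31st − 18st^2 + 72s^2t − 13s − 72s^2 − 15t^2 − 54t^3 + 49t + 20

(−8s − 6t − 5)(t − 1)(4 + 9t − 9s)
= (−8st + 8s − 6t^2 + 6t − 5t + 5)(4 + 9t − 9s)    [distributive law]
= (−8st + 8s − 6t^2 + t + 5)(4 + 9t − 9s)    [combine like terms]
= −32st − 72st^2 + 72s^2t + 32s + 72st − 72s^2 − 24t^2 − 54t^3 + 54st^2 + 4t + 9t^2 − 9st + 20 + 45t − 45s    [distributive law]
= 31st − 18st^2 + 72s^2t − 13s − 72s^2 − 15t^2 − 54t^3 + 49t + 20    [combine like terms]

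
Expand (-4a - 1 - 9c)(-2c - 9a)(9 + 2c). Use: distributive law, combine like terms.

819ac + 178ac^2 + 324a^2 + 72a^2c + 18c + 166c^2 + 81a + 36c^3

(-4a - 1 - 9c)(-2c - 9a)(9 + 2c)
= (8ac + 36a^2 + 2c + 9a + 18c^2 + 81ac)(9 + 2c)    [distributive law]
= (89ac + 36a^2 + 2c + 9a + 18c^2)(9 + 2c)    [combine like terms]
= 801ac + 178ac^2 + 324a^2 + 72a^2c + 18c + 4c^2 + 81a + 18ac + 162c^2 + 36c^3    [distributive law]
= 819ac + 178ac^2 + 324a^2 + 72a^2c + 18c + 166c^2 + 81a + 36c^3    [combine like terms]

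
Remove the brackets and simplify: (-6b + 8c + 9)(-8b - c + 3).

(-6b + 8c + 9)(-8b - c + 3)
= 48b² + 6bc - 18b - 64bc - 8c² + 24c - 72b - 9c + 27    [distributive law]
= 48b² - 58bc - 90b - 8c² + 15c + 27    [combine like terms]

48b² - 58bc - 90b - 8c² + 15c + 27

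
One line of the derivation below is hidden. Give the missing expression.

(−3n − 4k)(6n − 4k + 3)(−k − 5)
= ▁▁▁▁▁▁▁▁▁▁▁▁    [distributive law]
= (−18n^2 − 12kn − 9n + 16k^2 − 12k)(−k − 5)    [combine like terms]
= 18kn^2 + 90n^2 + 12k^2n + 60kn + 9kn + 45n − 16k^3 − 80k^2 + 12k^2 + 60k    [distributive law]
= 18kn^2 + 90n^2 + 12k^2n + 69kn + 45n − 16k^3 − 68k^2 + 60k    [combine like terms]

After distributive law, the bracketed line is:

(−18n^2 + 12kn − 9n − 24kn + 16k^2 − 12k)(−k − 5)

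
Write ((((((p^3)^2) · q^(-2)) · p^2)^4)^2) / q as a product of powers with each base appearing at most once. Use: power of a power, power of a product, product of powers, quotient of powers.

p^64q^(-17)

((((((p^3)^2) · q^(-2)) · p^2)^4)^2) / q
= (((((p^3)^2) · q^(-2)) · p^2)^8) / q    [power of a power]
= (((((p^3)^2) · q^(-2))^8) · ((p^2)^8)) / q    [power of a product]
= (((((p^3)^2)^8) · ((q^(-2))^8)) · ((p^2)^8)) / q    [power of a product]
= ((((p^3)^16) · ((q^(-2))^8)) · ((p^2)^8)) / q    [power of a power]
= ((p^48 · ((q^(-2))^8)) · ((p^2)^8)) / q    [power of a power]
= ((p^48 · q^(-16)) · ((p^2)^8)) / q    [power of a power]
= ((p^48 · q^(-16)) · p^16) / q    [power of a power]
= p^64q^(-17)    [quotient of powers; product of powers]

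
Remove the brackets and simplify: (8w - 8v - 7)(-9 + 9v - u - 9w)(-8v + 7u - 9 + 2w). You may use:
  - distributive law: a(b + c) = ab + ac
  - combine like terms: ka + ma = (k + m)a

(8w - 8v - 7)(-9 + 9v - u - 9w)(-8v + 7u - 9 + 2w)
= (-72w + 72vw - 8uw - 72w^2 + 72v - 72v^2 + 8uv + 72vw + 63 - 63v + 7u + 63w)(-8v + 7u - 9 + 2w)    [distributive law]
= (-9w + 144vw - 8uw - 72w^2 + 9v - 72v^2 + 8uv + 63 + 7u)(-8v + 7u - 9 + 2w)    [combine like terms]
= 72vw - 63uw + 81w - 18w^2 - 1152v^2w + 1008uvw - 1296vw + 288vw^2 + 64uvw - 56u^2w + 72uw - 16uw^2 + 576vw^2 - 504uw^2 + 648w^2 - 144w^3 - 72v^2 + 63uv - 81v + 18vw + 576v^3 - 504uv^2 + 648v^2 - 144v^2w - 64uv^2 + 56u^2v - 72uv + 16uvw - 504v + 441u - 567 + 126w - 56uv + 49u^2 - 63u + 14uw    [distributive law]
= -1206vw + 23uw + 207w + 630w^2 - 1296v^2w + 1088uvw + 864vw^2 - 56u^2w - 520uw^2 - 144w^3 + 576v^2 - 65uv - 585v + 576v^3 - 568uv^2 + 56u^2v + 378u - 567 + 49u^2    [combine like terms]

-1206vw + 23uw + 207w + 630w^2 - 1296v^2w + 1088uvw + 864vw^2 - 56u^2w - 520uw^2 - 144w^3 + 576v^2 - 65uv - 585v + 576v^3 - 568uv^2 + 56u^2v + 378u - 567 + 49u^2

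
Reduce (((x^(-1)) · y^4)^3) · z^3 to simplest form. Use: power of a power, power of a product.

(((x^(-1)) · y^4)^3) · z^3
= (((x^(-1))^3) · ((y^4)^3)) · z^3    [power of a product]
= ((x^(-3)) · ((y^4)^3)) · z^3    [power of a power]
= (x^(-3) · y^12) · z^3    [power of a power]
= x^(-3)·y^12·z^3    [rearrange]

x^(-3)·y^12·z^3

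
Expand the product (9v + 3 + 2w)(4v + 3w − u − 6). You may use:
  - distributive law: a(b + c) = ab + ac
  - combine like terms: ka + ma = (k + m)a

(9v + 3 + 2w)(4v + 3w − u − 6)
= 36v² + 27vw − 9uv − 54v + 12v + 9w − 3u − 18 + 8vw + 6w² − 2uw − 12w    [distributive law]
= 36v² + 35vw − 9uv − 42v − 3w − 3u − 18 + 6w² − 2uw    [combine like terms]

36v² + 35vw − 9uv − 42v − 3w − 3u − 18 + 6w² − 2uw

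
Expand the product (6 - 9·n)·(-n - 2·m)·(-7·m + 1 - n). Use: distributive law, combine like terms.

(6 - 9·n)·(-n - 2·m)·(-7·m + 1 - n)
= (-6·n - 12·m + 9·n^2 + 18·m·n)·(-7·m + 1 - n)    [distributive law]
= 42·m·n - 6·n + 6·n^2 + 84·m^2 - 12·m + 12·m·n - 63·m·n^2 + 9·n^2 - 9·n^3 - 126·m^2·n + 18·m·n - 18·m·n^2    [distributive law]
= 72·m·n - 6·n + 15·n^2 + 84·m^2 - 12·m - 81·m·n^2 - 9·n^3 - 126·m^2·n    [combine like terms]

72·m·n - 6·n + 15·n^2 + 84·m^2 - 12·m - 81·m·n^2 - 9·n^3 - 126·m^2·n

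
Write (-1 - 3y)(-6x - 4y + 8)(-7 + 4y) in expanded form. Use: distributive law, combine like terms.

-42x - 102xy + 108y - 164y^2 + 56 + 72xy^2 + 48y^3

(-1 - 3y)(-6x - 4y + 8)(-7 + 4y)
= (6x + 4y - 8 + 18xy + 12y^2 - 24y)(-7 + 4y)    [distributive law]
= (6x - 20y - 8 + 18xy + 12y^2)(-7 + 4y)    [combine like terms]
= -42x + 24xy + 140y - 80y^2 + 56 - 32y - 126xy + 72xy^2 - 84y^2 + 48y^3    [distributive law]
= -42x - 102xy + 108y - 164y^2 + 56 + 72xy^2 + 48y^3    [combine like terms]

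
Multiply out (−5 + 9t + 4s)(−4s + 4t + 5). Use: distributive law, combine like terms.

(−5 + 9t + 4s)(−4s + 4t + 5)
= 20s − 20t − 25 − 36st + 36t^2 + 45t − 16s^2 + 16st + 20s    [distributive law]
= 40s + 25t − 25 − 20st + 36t^2 − 16s^2    [combine like terms]

40s + 25t − 25 − 20st + 36t^2 − 16s^2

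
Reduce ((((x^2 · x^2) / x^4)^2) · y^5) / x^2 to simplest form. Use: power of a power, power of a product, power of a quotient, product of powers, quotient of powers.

x^(-2)·y^5

((((x^2 · x^2) / x^4)^2) · y^5) / x^2
= ((((x^2 · x^2)^2) / ((x^4)^2)) · y^5) / x^2    [power of a quotient]
= (((((x^2)^2) · ((x^2)^2)) / ((x^4)^2)) · y^5) / x^2    [power of a product]
= (((x^4 · ((x^2)^2)) / ((x^4)^2)) · y^5) / x^2    [power of a power]
= (((x^4 · x^4) / ((x^4)^2)) · y^5) / x^2    [power of a power]
= ((x^8 / ((x^4)^2)) · y^5) / x^2    [product of powers]
= ((x^8 / x^8) · y^5) / x^2    [power of a power]
= (x^0 · y^5) / x^2    [quotient of powers]
= x^(-2)·y^5    [quotient of powers]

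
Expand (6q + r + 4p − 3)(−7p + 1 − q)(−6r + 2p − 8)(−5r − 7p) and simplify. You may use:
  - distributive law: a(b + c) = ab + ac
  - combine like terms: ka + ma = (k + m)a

(6q + r + 4p − 3)(−7p + 1 − q)(−6r + 2p − 8)(−5r − 7p)
= (−42pq + 6q − 6q^2 − 7pr + r − qr − 28p^2 + 4p − 4pq + 21p − 3 + 3q)(−6r + 2p − 8)(−5r − 7p)    [distributive law]
= (−46pq + 9q − 6q^2 − 7pr + r − qr − 28p^2 + 25p − 3)(−6r + 2p − 8)(−5r − 7p)    [combine like terms]
= (276pqr − 92p^2q + 368pq − 54qr + 18pq − 72q + 36q^2r − 12pq^2 + 48q^2 + 42pr^2 − 14p^2r + 56pr − 6r^2 + 2pr − 8r + 6qr^2 − 2pqr + 8qr + 168p^2r − 56p^3 + 224p^2 − 150pr + 50p^2 − 200p + 18r − 6p + 24)(−5r − 7p)    [distributive law]
= (274pqr − 92p^2q + 386pq − 46qr − 72q + 36q^2r − 12pq^2 + 48q^2 + 42pr^2 + 154p^2r − 92pr − 6r^2 + 10r + 6qr^2 − 56p^3 + 274p^2 − 206p + 24)(−5r − 7p)    [combine like terms]
= −1370pqr^2 − 1918p^2qr + 460p^2qr + 644p^3q − 1930pqr − 2702p^2q + 230qr^2 + 322pqr + 360qr + 504pq − 180q^2r^2 − 252pq^2r + 60pq^2r + 84p^2q^2 − 240q^2r − 336pq^2 − 210pr^3 − 294p^2r^2 − 770p^2r^2 − 1078p^3r + 460pr^2 + 644p^2r + 30r^3 + 42pr^2 − 50r^2 − 70pr − 30qr^3 − 42pqr^2 + 280p^3r + 392p^4 − 1370p^2r − 1918p^3 + 1030pr + 1442p^2 − 120r − 168p    [distributive law]
= −1412pqr^2 − 1458p^2qr + 644p^3q − 1608pqr − 2702p^2q + 230qr^2 + 360qr + 504pq − 180q^2r^2 − 192pq^2r + 84p^2q^2 − 240q^2r − 336pq^2 − 210pr^3 − 1064p^2r^2 − 798p^3r + 502pr^2 − 726p^2r + 30r^3 − 50r^2 + 960pr − 30qr^3 + 392p^4 − 1918p^3 + 1442p^2 − 120r − 168p    [combine like terms]

−1412pqr^2 − 1458p^2qr + 644p^3q − 1608pqr − 2702p^2q + 230qr^2 + 360qr + 504pq − 180q^2r^2 − 192pq^2r + 84p^2q^2 − 240q^2r − 336pq^2 − 210pr^3 − 1064p^2r^2 − 798p^3r + 502pr^2 − 726p^2r + 30r^3 − 50r^2 + 960pr − 30qr^3 + 392p^4 − 1918p^3 + 1442p^2 − 120r − 168p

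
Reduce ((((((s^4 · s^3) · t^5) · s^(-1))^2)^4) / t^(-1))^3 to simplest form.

((((((s^4 · s^3) · t^5) · s^(-1))^2)^4) / t^(-1))^3
= ((((((s^4 · s^3) · t^5) · s^(-1))^2)^4)^3) / ((t^(-1))^3)    [power of a quotient]
= (((((s^4 · s^3) · t^5) · s^(-1))^2)^12) / ((t^(-1))^3)    [power of a power]
= ((((s^4 · s^3) · t^5) · s^(-1))^24) / ((t^(-1))^3)    [power of a power]
= ((((s^4 · s^3) · t^5)^24) · ((s^(-1))^24)) / ((t^(-1))^3)    [power of a product]
= ((((s^4 · s^3)^24) · ((t^5)^24)) · ((s^(-1))^24)) / ((t^(-1))^3)    [power of a product]
= (((((s^4)^24) · ((s^3)^24)) · ((t^5)^24)) · ((s^(-1))^24)) / ((t^(-1))^3)    [power of a product]
= (((s^96 · ((s^3)^24)) · ((t^5)^24)) · ((s^(-1))^24)) / ((t^(-1))^3)    [power of a power]
= (((s^96 · s^72) · ((t^5)^24)) · ((s^(-1))^24)) / ((t^(-1))^3)    [power of a power]
= ((s^168 · ((t^5)^24)) · ((s^(-1))^24)) / ((t^(-1))^3)    [product of powers]
= ((s^168 · t^120) · ((s^(-1))^24)) / ((t^(-1))^3)    [power of a power]
= ((s^168 · t^120) · s^(-24)) / ((t^(-1))^3)    [power of a power]
= ((s^168 · t^120) · s^(-24)) / t^(-3)    [power of a power]
= s^144·t^123    [quotient of powers; product of powers]

s^144·t^123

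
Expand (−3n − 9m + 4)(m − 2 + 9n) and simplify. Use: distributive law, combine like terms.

(−3n − 9m + 4)(m − 2 + 9n)
= −3mn + 6n − 27n² − 9m² + 18m − 81mn + 4m − 8 + 36n    [distributive law]
= −84mn + 42n − 27n² − 9m² + 22m − 8    [combine like terms]

−84mn + 42n − 27n² − 9m² + 22m − 8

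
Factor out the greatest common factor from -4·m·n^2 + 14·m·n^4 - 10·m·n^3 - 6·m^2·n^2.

2·m·n^2(-2 + 7·n^2 - 5·n - 3·m)

-4·m·n^2 + 14·m·n^4 - 10·m·n^3 - 6·m^2·n^2
= 2(-2·m·n^2 + 7·m·n^4 - 5·m·n^3 - 3·m^2·n^2)    [factor out 2]
= 2·m·n^2(-2 + 7·n^2 - 5·n - 3·m)    [factor out m·n^2]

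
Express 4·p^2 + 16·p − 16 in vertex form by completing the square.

4·p^2 + 16·p − 16
= 4(p^2 + 4·p) − 16    [factor out 4 from the p-terms]
= 4(p^2 + 4·p + 4 − 4) − 16    [add and subtract 4 inside the bracket]
= 4(p + 2)^2 − 16 − 16    [perfect-square identity]
= 4(p + 2)^2 − 32    [combine constants]

4(p + 2)^2 − 32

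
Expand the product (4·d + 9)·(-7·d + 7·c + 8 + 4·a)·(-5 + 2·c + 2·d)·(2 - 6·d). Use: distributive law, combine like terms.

(4·d + 9)·(-7·d + 7·c + 8 + 4·a)·(-5 + 2·c + 2·d)·(2 - 6·d)
= (-28·d^2 + 28·c·d + 32·d + 16·a·d - 63·d + 63·c + 72 + 36·a)·(-5 + 2·c + 2·d)·(2 - 6·d)    [distributive law]
= (-28·d^2 + 28·c·d - 31·d + 16·a·d + 63·c + 72 + 36·a)·(-5 + 2·c + 2·d)·(2 - 6·d)    [combine like terms]
= (140·d^2 - 56·c·d^2 - 56·d^3 - 140·c·d + 56·c^2·d + 56·c·d^2 + 155·d - 62·c·d - 62·d^2 - 80·a·d + 32·a·c·d + 32·a·d^2 - 315·c + 126·c^2 + 126·c·d - 360 + 144·c + 144·d - 180·a + 72·a·c + 72·a·d)·(2 - 6·d)    [distributive law]
= (78·d^2 - 56·d^3 - 76·c·d + 56·c^2·d + 299·d - 8·a·d + 32·a·c·d + 32·a·d^2 - 171·c + 126·c^2 - 360 - 180·a + 72·a·c)·(2 - 6·d)    [combine like terms]
= 156·d^2 - 468·d^3 - 112·d^3 + 336·d^4 - 152·c·d + 456·c·d^2 + 112·c^2·d - 336·c^2·d^2 + 598·d - 1794·d^2 - 16·a·d + 48·a·d^2 + 64·a·c·d - 192·a·c·d^2 + 64·a·d^2 - 192·a·d^3 - 342·c + 1026·c·d + 252·c^2 - 756·c^2·d - 720 + 2160·d - 360·a + 1080·a·d + 144·a·c - 432·a·c·d    [distributive law]
= -1638·d^2 - 580·d^3 + 336·d^4 + 874·c·d + 456·c·d^2 - 644·c^2·d - 336·c^2·d^2 + 2758·d + 1064·a·d + 112·a·d^2 - 368·a·c·d - 192·a·c·d^2 - 192·a·d^3 - 342·c + 252·c^2 - 720 - 360·a + 144·a·c    [combine like terms]

-1638·d^2 - 580·d^3 + 336·d^4 + 874·c·d + 456·c·d^2 - 644·c^2·d - 336·c^2·d^2 + 2758·d + 1064·a·d + 112·a·d^2 - 368·a·c·d - 192·a·c·d^2 - 192·a·d^3 - 342·c + 252·c^2 - 720 - 360·a + 144·a·c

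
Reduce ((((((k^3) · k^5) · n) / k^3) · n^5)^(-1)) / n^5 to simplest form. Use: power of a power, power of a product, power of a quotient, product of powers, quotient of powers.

k^(-5)n^(-11)

((((((k^3) · k^5) · n) / k^3) · n^5)^(-1)) / n^5
= ((((((k^3) · k^5) · n) / k^3)^(-1)) · ((n^5)^(-1))) / n^5    [power of a product]
= ((((((k^3) · k^5) · n)^(-1)) / ((k^3)^(-1))) · ((n^5)^(-1))) / n^5    [power of a quotient]
= ((((((k^3) · k^5)^(-1)) · (n^(-1))) / ((k^3)^(-1))) · ((n^5)^(-1))) / n^5    [power of a product]
= ((((((k^3)^(-1)) · ((k^5)^(-1))) · (n^(-1))) / ((k^3)^(-1))) · ((n^5)^(-1))) / n^5    [power of a product]
= (((((k^(-3)) · ((k^5)^(-1))) · (n^(-1))) / ((k^3)^(-1))) · ((n^5)^(-1))) / n^5    [power of a power]
= ((((k^(-3) · k^(-5)) · (n^(-1))) / ((k^3)^(-1))) · ((n^5)^(-1))) / n^5    [power of a power]
= (((k^(-8) · (n^(-1))) / ((k^3)^(-1))) · ((n^5)^(-1))) / n^5    [product of powers]
= (((k^(-8) · n^(-1)) / k^(-3)) · ((n^5)^(-1))) / n^5    [power of a power]
= (((k^(-8) · n^(-1)) / k^(-3)) · n^(-5)) / n^5    [power of a power]
= k^(-5)n^(-11)    [quotient of powers; product of powers]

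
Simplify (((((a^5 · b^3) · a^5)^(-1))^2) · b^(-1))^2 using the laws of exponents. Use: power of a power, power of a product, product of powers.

(((((a^5 · b^3) · a^5)^(-1))^2) · b^(-1))^2
= (((((a^5 · b^3) · a^5)^(-1))^2)^2) · ((b^(-1))^2)    [power of a product]
= ((((a^5 · b^3) · a^5)^(-1))^4) · ((b^(-1))^2)    [power of a power]
= (((a^5 · b^3) · a^5)^(-4)) · ((b^(-1))^2)    [power of a power]
= (((a^5 · b^3)^(-4)) · ((a^5)^(-4))) · ((b^(-1))^2)    [power of a product]
= ((((a^5)^(-4)) · ((b^3)^(-4))) · ((a^5)^(-4))) · ((b^(-1))^2)    [power of a product]
= ((a^(-20) · ((b^3)^(-4))) · ((a^5)^(-4))) · ((b^(-1))^2)    [power of a power]
= ((a^(-20) · b^(-12)) · ((a^5)^(-4))) · ((b^(-1))^2)    [power of a power]
= ((a^(-20) · b^(-12)) · a^(-20)) · ((b^(-1))^2)    [power of a power]
= ((a^(-20) · b^(-12)) · a^(-20)) · b^(-2)    [power of a power]
= a^(-40)b^(-14)    [product of powers]

a^(-40)b^(-14)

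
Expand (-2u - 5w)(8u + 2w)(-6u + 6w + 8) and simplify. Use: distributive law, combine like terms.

(-2u - 5w)(8u + 2w)(-6u + 6w + 8)
= (-16u^2 - 4uw - 40uw - 10w^2)(-6u + 6w + 8)    [distributive law]
= (-16u^2 - 44uw - 10w^2)(-6u + 6w + 8)    [combine like terms]
= 96u^3 - 96u^2w - 128u^2 + 264u^2w - 264uw^2 - 352uw + 60uw^2 - 60w^3 - 80w^2    [distributive law]
= 96u^3 + 168u^2w - 128u^2 - 204uw^2 - 352uw - 60w^3 - 80w^2    [combine like terms]

96u^3 + 168u^2w - 128u^2 - 204uw^2 - 352uw - 60w^3 - 80w^2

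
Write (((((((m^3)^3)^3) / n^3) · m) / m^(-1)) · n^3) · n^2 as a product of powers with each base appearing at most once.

m^29n^2

(((((((m^3)^3)^3) / n^3) · m) / m^(-1)) · n^3) · n^2
= ((((((m^3)^9) / n^3) · m) / m^(-1)) · n^3) · n^2    [power of a power]
= ((((m^27 / n^3) · m) / m^(-1)) · n^3) · n^2    [power of a power]
= m^29n^2    [quotient of powers; product of powers]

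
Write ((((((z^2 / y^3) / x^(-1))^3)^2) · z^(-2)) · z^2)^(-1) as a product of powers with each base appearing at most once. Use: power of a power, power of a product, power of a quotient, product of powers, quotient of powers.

x^(-6)·y^18·z^(-12)

((((((z^2 / y^3) / x^(-1))^3)^2) · z^(-2)) · z^2)^(-1)
= ((((((z^2 / y^3) / x^(-1))^3)^2) · z^(-2))^(-1)) · ((z^2)^(-1))    [power of a product]
= ((((((z^2 / y^3) / x^(-1))^3)^2)^(-1)) · ((z^(-2))^(-1))) · ((z^2)^(-1))    [power of a product]
= (((((z^2 / y^3) / x^(-1))^3)^(-2)) · ((z^(-2))^(-1))) · ((z^2)^(-1))    [power of a power]
= ((((z^2 / y^3) / x^(-1))^(-6)) · ((z^(-2))^(-1))) · ((z^2)^(-1))    [power of a power]
= ((((z^2 / y^3)^(-6)) / ((x^(-1))^(-6))) · ((z^(-2))^(-1))) · ((z^2)^(-1))    [power of a quotient]
= (((((z^2)^(-6)) / ((y^3)^(-6))) / ((x^(-1))^(-6))) · ((z^(-2))^(-1))) · ((z^2)^(-1))    [power of a quotient]
= (((z^(-12) / ((y^3)^(-6))) / ((x^(-1))^(-6))) · ((z^(-2))^(-1))) · ((z^2)^(-1))    [power of a power]
= (((z^(-12) / y^(-18)) / ((x^(-1))^(-6))) · ((z^(-2))^(-1))) · ((z^2)^(-1))    [power of a power]
= (((z^(-12) / y^(-18)) / x^6) · ((z^(-2))^(-1))) · ((z^2)^(-1))    [power of a power]
= (((z^(-12) / y^(-18)) / x^6) · z^2) · ((z^2)^(-1))    [power of a power]
= (((z^(-12) / y^(-18)) / x^6) · z^2) · z^(-2)    [power of a power]
= x^(-6)·y^18·z^(-12)    [quotient of powers; product of powers]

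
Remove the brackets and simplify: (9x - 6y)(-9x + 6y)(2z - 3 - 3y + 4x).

(9x - 6y)(-9x + 6y)(2z - 3 - 3y + 4x)
= (-81x^2 + 54xy + 54xy - 36y^2)(2z - 3 - 3y + 4x)    [distributive law]
= (-81x^2 + 108xy - 36y^2)(2z - 3 - 3y + 4x)    [combine like terms]
= -162x^2z + 243x^2 + 243x^2y - 324x^3 + 216xyz - 324xy - 324xy^2 + 432x^2y - 72y^2z + 108y^2 + 108y^3 - 144xy^2    [distributive law]
= -162x^2z + 243x^2 + 675x^2y - 324x^3 + 216xyz - 324xy - 468xy^2 - 72y^2z + 108y^2 + 108y^3    [combine like terms]

-162x^2z + 243x^2 + 675x^2y - 324x^3 + 216xyz - 324xy - 468xy^2 - 72y^2z + 108y^2 + 108y^3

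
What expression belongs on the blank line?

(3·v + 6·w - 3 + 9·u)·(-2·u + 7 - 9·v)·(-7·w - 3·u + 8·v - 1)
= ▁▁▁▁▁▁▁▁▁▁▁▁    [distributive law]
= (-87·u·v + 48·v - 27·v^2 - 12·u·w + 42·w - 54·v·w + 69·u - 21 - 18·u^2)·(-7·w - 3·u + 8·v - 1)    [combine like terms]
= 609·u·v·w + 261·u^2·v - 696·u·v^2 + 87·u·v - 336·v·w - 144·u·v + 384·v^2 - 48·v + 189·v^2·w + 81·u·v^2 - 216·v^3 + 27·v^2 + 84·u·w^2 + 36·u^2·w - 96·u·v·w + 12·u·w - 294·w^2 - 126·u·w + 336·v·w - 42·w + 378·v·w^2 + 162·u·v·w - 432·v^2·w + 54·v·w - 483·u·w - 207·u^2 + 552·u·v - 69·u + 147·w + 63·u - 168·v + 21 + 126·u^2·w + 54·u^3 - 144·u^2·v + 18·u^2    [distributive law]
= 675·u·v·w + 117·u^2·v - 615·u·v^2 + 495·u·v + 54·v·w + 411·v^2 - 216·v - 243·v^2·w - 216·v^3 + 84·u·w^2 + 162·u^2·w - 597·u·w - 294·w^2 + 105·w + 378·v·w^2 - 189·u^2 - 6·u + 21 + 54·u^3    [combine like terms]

By distributive law:

(-6·u·v + 21·v - 27·v^2 - 12·u·w + 42·w - 54·v·w + 6·u - 21 + 27·v - 18·u^2 + 63·u - 81·u·v)·(-7·w - 3·u + 8·v - 1)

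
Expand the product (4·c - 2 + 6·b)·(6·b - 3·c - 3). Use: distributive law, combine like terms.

(4·c - 2 + 6·b)·(6·b - 3·c - 3)
= 24·b·c - 12·c² - 12·c - 12·b + 6·c + 6 + 36·b² - 18·b·c - 18·b    [distributive law]
= 6·b·c - 12·c² - 6·c - 30·b + 6 + 36·b²    [combine like terms]

6·b·c - 12·c² - 6·c - 30·b + 6 + 36·b²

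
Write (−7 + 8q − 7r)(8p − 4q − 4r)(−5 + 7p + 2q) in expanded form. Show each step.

280p − 392p^2 − 236pq − 140q + 216q^2 − 140r + 476pr + 76qr + 448p^2q − 96pq^2 − 64q^3 − 140pqr − 8q^2r − 392p^2r − 140r^2 + 196pr^2 + 56qr^2

(−7 + 8q − 7r)(8p − 4q − 4r)(−5 + 7p + 2q)
= (−56p + 28q + 28r + 64pq − 32q^2 − 32qr − 56pr + 28qr + 28r^2)(−5 + 7p + 2q)    [distributive law]
= (−56p + 28q + 28r + 64pq − 32q^2 − 4qr − 56pr + 28r^2)(−5 + 7p + 2q)    [combine like terms]
= 280p − 392p^2 − 112pq − 140q + 196pq + 56q^2 − 140r + 196pr + 56qr − 320pq + 448p^2q + 128pq^2 + 160q^2 − 224pq^2 − 64q^3 + 20qr − 28pqr − 8q^2r + 280pr − 392p^2r − 112pqr − 140r^2 + 196pr^2 + 56qr^2    [distributive law]
= 280p − 392p^2 − 236pq − 140q + 216q^2 − 140r + 476pr + 76qr + 448p^2q − 96pq^2 − 64q^3 − 140pqr − 8q^2r − 392p^2r − 140r^2 + 196pr^2 + 56qr^2    [combine like terms]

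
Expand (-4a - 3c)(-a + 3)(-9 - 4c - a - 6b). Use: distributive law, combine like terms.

-24a² - 19a²c - 4a³ - 24a²b + 108a + 30ac + 72ab - 12ac² - 18abc + 81c + 36c² + 54bc

(-4a - 3c)(-a + 3)(-9 - 4c - a - 6b)
= (4a² - 12a + 3ac - 9c)(-9 - 4c - a - 6b)    [distributive law]
= -36a² - 16a²c - 4a³ - 24a²b + 108a + 48ac + 12a² + 72ab - 27ac - 12ac² - 3a²c - 18abc + 81c + 36c² + 9ac + 54bc    [distributive law]
= -24a² - 19a²c - 4a³ - 24a²b + 108a + 30ac + 72ab - 12ac² - 18abc + 81c + 36c² + 54bc    [combine like terms]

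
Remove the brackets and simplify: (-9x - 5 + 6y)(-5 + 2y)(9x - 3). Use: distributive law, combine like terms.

(-9x - 5 + 6y)(-5 + 2y)(9x - 3)
= (45x - 18xy + 25 - 10y - 30y + 12y^2)(9x - 3)    [distributive law]
= (45x - 18xy + 25 - 40y + 12y^2)(9x - 3)    [combine like terms]
= 405x^2 - 135x - 162x^2y + 54xy + 225x - 75 - 360xy + 120y + 108xy^2 - 36y^2    [distributive law]
= 405x^2 + 90x - 162x^2y - 306xy - 75 + 120y + 108xy^2 - 36y^2    [combine like terms]

405x^2 + 90x - 162x^2y - 306xy - 75 + 120y + 108xy^2 - 36y^2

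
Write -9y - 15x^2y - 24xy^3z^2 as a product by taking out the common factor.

-9y - 15x^2y - 24xy^3z^2
= 3(-3y - 5x^2y - 8xy^3z^2)    [factor out 3]
= 3y(-3 - 5x^2 - 8xy^2z^2)    [factor out y]

3y(-3 - 5x^2 - 8xy^2z^2)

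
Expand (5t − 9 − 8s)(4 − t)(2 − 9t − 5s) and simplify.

(5t − 9 − 8s)(4 − t)(2 − 9t − 5s)
= (20t − 5t^2 − 36 + 9t − 32s + 8st)(2 − 9t − 5s)    [distributive law]
= (29t − 5t^2 − 36 − 32s + 8st)(2 − 9t − 5s)    [combine like terms]
= 58t − 261t^2 − 145st − 10t^2 + 45t^3 + 25st^2 − 72 + 324t + 180s − 64s + 288st + 160s^2 + 16st − 72st^2 − 40s^2t    [distributive law]
= 382t − 271t^2 + 159st + 45t^3 − 47st^2 − 72 + 116s + 160s^2 − 40s^2t    [combine like terms]

382t − 271t^2 + 159st + 45t^3 − 47st^2 − 72 + 116s + 160s^2 − 40s^2t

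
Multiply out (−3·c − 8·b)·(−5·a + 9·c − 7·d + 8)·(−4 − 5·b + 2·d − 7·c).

(−3·c − 8·b)·(−5·a + 9·c − 7·d + 8)·(−4 − 5·b + 2·d − 7·c)
= (15·a·c − 27·c² + 21·c·d − 24·c + 40·a·b − 72·b·c + 56·b·d − 64·b)·(−4 − 5·b + 2·d − 7·c)    [distributive law]
= −60·a·c − 75·a·b·c + 30·a·c·d − 105·a·c² + 108·c² + 135·b·c² − 54·c²·d + 189·c³ − 84·c·d − 105·b·c·d + 42·c·d² − 147·c²·d + 96·c + 120·b·c − 48·c·d + 168·c² − 160·a·b − 200·a·b² + 80·a·b·d − 280·a·b·c + 288·b·c + 360·b²·c − 144·b·c·d + 504·b·c² − 224·b·d − 280·b²·d + 112·b·d² − 392·b·c·d + 256·b + 320·b² − 128·b·d + 448·b·c    [distributive law]
= −60·a·c − 355·a·b·c + 30·a·c·d − 105·a·c² + 276·c² + 639·b·c² − 201·c²·d + 189·c³ − 132·c·d − 641·b·c·d + 42·c·d² + 96·c + 856·b·c − 160·a·b − 200·a·b² + 80·a·b·d + 360·b²·c − 352·b·d − 280·b²·d + 112·b·d² + 256·b + 320·b²    [combine like terms]

−60·a·c − 355·a·b·c + 30·a·c·d − 105·a·c² + 276·c² + 639·b·c² − 201·c²·d + 189·c³ − 132·c·d − 641·b·c·d + 42·c·d² + 96·c + 856·b·c − 160·a·b − 200·a·b² + 80·a·b·d + 360·b²·c − 352·b·d − 280·b²·d + 112·b·d² + 256·b + 320·b²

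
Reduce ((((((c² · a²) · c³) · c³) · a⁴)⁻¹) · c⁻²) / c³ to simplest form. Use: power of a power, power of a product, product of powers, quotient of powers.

((((((c² · a²) · c³) · c³) · a⁴)⁻¹) · c⁻²) / c³
= ((((((c² · a²) · c³) · c³)⁻¹) · ((a⁴)⁻¹)) · c⁻²) / c³    [power of a product]
= ((((((c² · a²) · c³)⁻¹) · ((c³)⁻¹)) · ((a⁴)⁻¹)) · c⁻²) / c³    [power of a product]
= ((((((c² · a²)⁻¹) · ((c³)⁻¹)) · ((c³)⁻¹)) · ((a⁴)⁻¹)) · c⁻²) / c³    [power of a product]
= (((((((c²)⁻¹) · ((a²)⁻¹)) · ((c³)⁻¹)) · ((c³)⁻¹)) · ((a⁴)⁻¹)) · c⁻²) / c³    [power of a product]
= (((((c⁻² · ((a²)⁻¹)) · ((c³)⁻¹)) · ((c³)⁻¹)) · ((a⁴)⁻¹)) · c⁻²) / c³    [power of a power]
= (((((c⁻² · a⁻²) · ((c³)⁻¹)) · ((c³)⁻¹)) · ((a⁴)⁻¹)) · c⁻²) / c³    [power of a power]
= (((((c⁻² · a⁻²) · c⁻³) · ((c³)⁻¹)) · ((a⁴)⁻¹)) · c⁻²) / c³    [power of a power]
= (((((c⁻² · a⁻²) · c⁻³) · c⁻³) · ((a⁴)⁻¹)) · c⁻²) / c³    [power of a power]
= (((((c⁻² · a⁻²) · c⁻³) · c⁻³) · a⁻⁴) · c⁻²) / c³    [power of a power]
= a⁻⁶c⁻¹³    [quotient of powers; product of powers]

a⁻⁶c⁻¹³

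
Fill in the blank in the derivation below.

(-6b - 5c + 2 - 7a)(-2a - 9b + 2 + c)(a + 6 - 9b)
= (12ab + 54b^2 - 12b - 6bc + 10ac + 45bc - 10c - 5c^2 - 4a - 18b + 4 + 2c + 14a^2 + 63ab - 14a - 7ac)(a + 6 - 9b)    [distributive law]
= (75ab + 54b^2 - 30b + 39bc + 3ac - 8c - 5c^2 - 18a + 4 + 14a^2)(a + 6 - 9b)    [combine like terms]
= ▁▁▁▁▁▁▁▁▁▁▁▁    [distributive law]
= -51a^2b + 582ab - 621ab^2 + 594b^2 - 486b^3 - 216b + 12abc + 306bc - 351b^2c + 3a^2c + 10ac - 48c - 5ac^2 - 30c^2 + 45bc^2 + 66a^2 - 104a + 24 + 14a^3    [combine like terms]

After distributive law, the bracketed line is:

75a^2b + 450ab - 675ab^2 + 54ab^2 + 324b^2 - 486b^3 - 30ab - 180b + 270b^2 + 39abc + 234bc - 351b^2c + 3a^2c + 18ac - 27abc - 8ac - 48c + 72bc - 5ac^2 - 30c^2 + 45bc^2 - 18a^2 - 108a + 162ab + 4a + 24 - 36b + 14a^3 + 84a^2 - 126a^2b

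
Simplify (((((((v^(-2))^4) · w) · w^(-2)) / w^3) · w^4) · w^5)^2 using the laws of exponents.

(((((((v^(-2))^4) · w) · w^(-2)) / w^3) · w^4) · w^5)^2
= (((((((v^(-2))^4) · w) · w^(-2)) / w^3) · w^4)^2) · ((w^5)^2)    [power of a product]
= (((((((v^(-2))^4) · w) · w^(-2)) / w^3)^2) · ((w^4)^2)) · ((w^5)^2)    [power of a product]
= (((((((v^(-2))^4) · w) · w^(-2))^2) / ((w^3)^2)) · ((w^4)^2)) · ((w^5)^2)    [power of a quotient]
= (((((((v^(-2))^4) · w)^2) · ((w^(-2))^2)) / ((w^3)^2)) · ((w^4)^2)) · ((w^5)^2)    [power of a product]
= (((((((v^(-2))^4)^2) · (w^2)) · ((w^(-2))^2)) / ((w^3)^2)) · ((w^4)^2)) · ((w^5)^2)    [power of a product]
= ((((((v^(-2))^8) · (w^2)) · ((w^(-2))^2)) / ((w^3)^2)) · ((w^4)^2)) · ((w^5)^2)    [power of a power]
= ((((v^(-16) · (w^2)) · ((w^(-2))^2)) / ((w^3)^2)) · ((w^4)^2)) · ((w^5)^2)    [power of a power]
= ((((v^(-16) · w^2) · w^(-4)) / ((w^3)^2)) · ((w^4)^2)) · ((w^5)^2)    [power of a power]
= ((((v^(-16) · w^2) · w^(-4)) / w^6) · ((w^4)^2)) · ((w^5)^2)    [power of a power]
= ((((v^(-16) · w^2) · w^(-4)) / w^6) · w^8) · ((w^5)^2)    [power of a power]
= ((((v^(-16) · w^2) · w^(-4)) / w^6) · w^8) · w^10    [power of a power]
= v^(-16)w^10    [quotient of powers; product of powers]

v^(-16)w^10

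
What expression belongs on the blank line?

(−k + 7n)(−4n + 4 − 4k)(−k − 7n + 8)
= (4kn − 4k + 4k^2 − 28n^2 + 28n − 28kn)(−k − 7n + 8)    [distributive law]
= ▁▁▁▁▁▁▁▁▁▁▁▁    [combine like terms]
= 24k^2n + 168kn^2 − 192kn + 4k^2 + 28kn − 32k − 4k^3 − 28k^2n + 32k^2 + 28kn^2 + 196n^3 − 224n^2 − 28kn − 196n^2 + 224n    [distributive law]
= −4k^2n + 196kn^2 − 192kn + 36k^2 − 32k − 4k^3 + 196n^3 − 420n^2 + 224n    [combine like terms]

By combine like terms:

(−24kn − 4k + 4k^2 − 28n^2 + 28n)(−k − 7n + 8)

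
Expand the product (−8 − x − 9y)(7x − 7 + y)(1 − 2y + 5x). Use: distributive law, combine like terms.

231x + 309xy − 252x² + 56 − 57y − 119y² − 306x²y − 35x³ + 83xy² + 18y³

(−8 − x − 9y)(7x − 7 + y)(1 − 2y + 5x)
= (−56x + 56 − 8y − 7x² + 7x − xy − 63xy + 63y − 9y²)(1 − 2y + 5x)    [distributive law]
= (−49x + 56 + 55y − 7x² − 64xy − 9y²)(1 − 2y + 5x)    [combine like terms]
= −49x + 98xy − 245x² + 56 − 112y + 280x + 55y − 110y² + 275xy − 7x² + 14x²y − 35x³ − 64xy + 128xy² − 320x²y − 9y² + 18y³ − 45xy²    [distributive law]
= 231x + 309xy − 252x² + 56 − 57y − 119y² − 306x²y − 35x³ + 83xy² + 18y³    [combine like terms]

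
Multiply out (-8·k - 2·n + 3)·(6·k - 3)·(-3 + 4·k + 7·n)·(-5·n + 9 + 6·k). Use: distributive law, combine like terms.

(-8·k - 2·n + 3)·(6·k - 3)·(-3 + 4·k + 7·n)·(-5·n + 9 + 6·k)
= (-48·k^2 + 24·k - 12·k·n + 6·n + 18·k - 9)·(-3 + 4·k + 7·n)·(-5·n + 9 + 6·k)    [distributive law]
= (-48·k^2 + 42·k - 12·k·n + 6·n - 9)·(-3 + 4·k + 7·n)·(-5·n + 9 + 6·k)    [combine like terms]
= (144·k^2 - 192·k^3 - 336·k^2·n - 126·k + 168·k^2 + 294·k·n + 36·k·n - 48·k^2·n - 84·k·n^2 - 18·n + 24·k·n + 42·n^2 + 27 - 36·k - 63·n)·(-5·n + 9 + 6·k)    [distributive law]
= (312·k^2 - 192·k^3 - 384·k^2·n - 162·k + 354·k·n - 84·k·n^2 - 81·n + 42·n^2 + 27)·(-5·n + 9 + 6·k)    [combine like terms]
= -1560·k^2·n + 2808·k^2 + 1872·k^3 + 960·k^3·n - 1728·k^3 - 1152·k^4 + 1920·k^2·n^2 - 3456·k^2·n - 2304·k^3·n + 810·k·n - 1458·k - 972·k^2 - 1770·k·n^2 + 3186·k·n + 2124·k^2·n + 420·k·n^3 - 756·k·n^2 - 504·k^2·n^2 + 405·n^2 - 729·n - 486·k·n - 210·n^3 + 378·n^2 + 252·k·n^2 - 135·n + 243 + 162·k    [distributive law]
= -2892·k^2·n + 1836·k^2 + 144·k^3 - 1344·k^3·n - 1152·k^4 + 1416·k^2·n^2 + 3510·k·n - 1296·k - 2274·k·n^2 + 420·k·n^3 + 783·n^2 - 864·n - 210·n^3 + 243    [combine like terms]

-2892·k^2·n + 1836·k^2 + 144·k^3 - 1344·k^3·n - 1152·k^4 + 1416·k^2·n^2 + 3510·k·n - 1296·k - 2274·k·n^2 + 420·k·n^3 + 783·n^2 - 864·n - 210·n^3 + 243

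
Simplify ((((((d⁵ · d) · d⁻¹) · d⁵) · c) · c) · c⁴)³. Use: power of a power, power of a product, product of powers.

c¹⁸d³⁰

((((((d⁵ · d) · d⁻¹) · d⁵) · c) · c) · c⁴)³
= ((((((d⁵ · d) · d⁻¹) · d⁵) · c) · c)³) · ((c⁴)³)    [power of a product]
= ((((((d⁵ · d) · d⁻¹) · d⁵) · c)³) · (c³)) · ((c⁴)³)    [power of a product]
= ((((((d⁵ · d) · d⁻¹) · d⁵)³) · (c³)) · (c³)) · ((c⁴)³)    [power of a product]
= ((((((d⁵ · d) · d⁻¹)³) · ((d⁵)³)) · (c³)) · (c³)) · ((c⁴)³)    [power of a product]
= ((((((d⁵ · d)³) · ((d⁻¹)³)) · ((d⁵)³)) · (c³)) · (c³)) · ((c⁴)³)    [power of a product]
= (((((((d⁵)³) · (d³)) · ((d⁻¹)³)) · ((d⁵)³)) · (c³)) · (c³)) · ((c⁴)³)    [power of a product]
= (((((d¹⁵ · (d³)) · ((d⁻¹)³)) · ((d⁵)³)) · (c³)) · (c³)) · ((c⁴)³)    [power of a power]
= ((((d¹⁸ · ((d⁻¹)³)) · ((d⁵)³)) · (c³)) · (c³)) · ((c⁴)³)    [product of powers]
= ((((d¹⁸ · d⁻³) · ((d⁵)³)) · (c³)) · (c³)) · ((c⁴)³)    [power of a power]
= (((d¹⁵ · ((d⁵)³)) · (c³)) · (c³)) · ((c⁴)³)    [product of powers]
= (((d¹⁵ · d¹⁵) · (c³)) · (c³)) · ((c⁴)³)    [power of a power]
= ((d³⁰ · (c³)) · (c³)) · ((c⁴)³)    [product of powers]
= ((d³⁰ · c³) · c³) · c¹²    [power of a power]
= c¹⁸d³⁰    [product of powers]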